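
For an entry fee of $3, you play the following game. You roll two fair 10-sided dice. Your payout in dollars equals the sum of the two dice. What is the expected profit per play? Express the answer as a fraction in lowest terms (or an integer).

Distribution of the sum of the two dice: 2 w.p. 1/100, 3 w.p. 1/50, 4 w.p. 3/100, 5 w.p. 1/25, 6 w.p. 1/20, 7 w.p. 3/50, …
E[payout] = (1/100)·2 + (1/50)·3 + (3/100)·4 + (1/25)·5 + (1/20)·6 + (3/50)·7 + (7/100)·8 + (2/25)·9 + (9/100)·10 + (1/10)·11 + (9/100)·12 + (2/25)·13 + (7/100)·14 + (3/50)·15 + (1/20)·16 + (1/25)·17 + (3/100)·18 + (1/50)·19 + (1/100)·20 = 11
Expected profit = 11 − 3 = 8

$8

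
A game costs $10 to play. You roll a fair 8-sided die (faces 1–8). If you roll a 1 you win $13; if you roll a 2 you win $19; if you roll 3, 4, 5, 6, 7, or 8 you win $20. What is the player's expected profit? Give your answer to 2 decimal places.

E[payout] = (1/8)·13 + (1/8)·19 + (3/4)·20 = 19
Expected profit = 19 − 10 = 9 ≈ $9.00

$9.00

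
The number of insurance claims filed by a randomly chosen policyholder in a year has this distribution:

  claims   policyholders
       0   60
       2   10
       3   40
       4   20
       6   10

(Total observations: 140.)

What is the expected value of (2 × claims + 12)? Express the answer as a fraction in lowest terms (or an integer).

16

Total = 140, so P(claims=0) = 60/140, etc.
E[2x+12] = (3/7)·12 + (1/14)·16 + (2/7)·18 + (1/7)·20 + (1/14)·24
     = 16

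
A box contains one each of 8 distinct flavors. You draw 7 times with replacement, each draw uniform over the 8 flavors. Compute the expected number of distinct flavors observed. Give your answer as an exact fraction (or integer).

1273609/262144

Let Xⱼ=1 if type j appears at least once. P(Xⱼ=1) = 1 − ((8−1)/8)^7 = 1273609/2097152.
E[#distinct] = 8·1273609/2097152 = 1273609/262144.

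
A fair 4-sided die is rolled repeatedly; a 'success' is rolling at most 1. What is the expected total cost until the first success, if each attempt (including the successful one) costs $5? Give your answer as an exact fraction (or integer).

E[#attempts] = 1/p = 4; E[cost] = 5·4 = 20.

$20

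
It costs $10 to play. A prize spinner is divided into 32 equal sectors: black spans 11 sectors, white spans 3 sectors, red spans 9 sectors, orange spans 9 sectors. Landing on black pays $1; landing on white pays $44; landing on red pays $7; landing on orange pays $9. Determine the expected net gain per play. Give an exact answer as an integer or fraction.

E[payout] = (11/32)·1 + (3/32)·44 + (9/32)·7 + (9/32)·9 = 287/32
Expected profit = 287/32 − 10 = -33/32

-33/32 dollars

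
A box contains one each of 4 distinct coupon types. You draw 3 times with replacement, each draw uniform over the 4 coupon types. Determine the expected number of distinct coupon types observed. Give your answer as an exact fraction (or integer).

Let Xⱼ=1 if type j appears at least once. P(Xⱼ=1) = 1 − ((4−1)/4)^3 = 37/64.
E[#distinct] = 4·37/64 = 37/16.

37/16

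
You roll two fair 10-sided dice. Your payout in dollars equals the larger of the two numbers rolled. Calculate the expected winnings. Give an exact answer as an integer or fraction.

143/20 dollars

Distribution of the larger of the two numbers rolled: 1 w.p. 1/100, 2 w.p. 3/100, 3 w.p. 1/20, 4 w.p. 7/100, 5 w.p. 9/100, 6 w.p. 11/100, …
E[payout] = (1/100)·1 + (3/100)·2 + (1/20)·3 + (7/100)·4 + (9/100)·5 + (11/100)·6 + (13/100)·7 + (3/20)·8 + (17/100)·9 + (19/100)·10 = 143/20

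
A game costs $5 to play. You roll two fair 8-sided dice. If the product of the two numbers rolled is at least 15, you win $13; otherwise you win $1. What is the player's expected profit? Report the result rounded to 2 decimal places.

$2.56

E[payout] = (29/64)·1 + (35/64)·13 = 121/16
Expected profit = 121/16 − 5 = 41/16 ≈ $2.56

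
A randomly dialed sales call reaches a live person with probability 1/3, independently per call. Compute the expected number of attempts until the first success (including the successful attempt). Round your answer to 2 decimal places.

3.00

For a geometric distribution, E[trials] = 1/p = 1/(1/3) = 3.
≈ 3.00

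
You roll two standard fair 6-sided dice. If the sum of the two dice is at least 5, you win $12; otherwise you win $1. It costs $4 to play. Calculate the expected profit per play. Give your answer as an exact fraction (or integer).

37/6 dollars

E[payout] = (1/6)·1 + (5/6)·12 = 61/6
Expected profit = 61/6 − 4 = 37/6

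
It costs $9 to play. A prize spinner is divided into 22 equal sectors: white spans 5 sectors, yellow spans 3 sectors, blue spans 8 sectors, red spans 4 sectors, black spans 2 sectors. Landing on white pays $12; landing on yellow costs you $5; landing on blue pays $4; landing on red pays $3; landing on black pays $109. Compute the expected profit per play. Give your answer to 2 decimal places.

$4.95

E[payout] = (5/22)·12 + (3/22)·(-5) + (8/22)·4 + (4/22)·3 + (2/22)·109 = 307/22
Expected profit = 307/22 − 9 = 109/22 ≈ $4.95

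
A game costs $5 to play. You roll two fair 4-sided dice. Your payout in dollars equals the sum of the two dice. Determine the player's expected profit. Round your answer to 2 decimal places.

$0.00

Distribution of the sum of the two dice: 2 w.p. 1/16, 3 w.p. 1/8, 4 w.p. 3/16, 5 w.p. 1/4, 6 w.p. 3/16, 7 w.p. 1/8, …
E[payout] = (1/16)·2 + (1/8)·3 + (3/16)·4 + (1/4)·5 + (3/16)·6 + (1/8)·7 + (1/16)·8 = 5
Expected profit = 5 − 5 = 0 ≈ $0.00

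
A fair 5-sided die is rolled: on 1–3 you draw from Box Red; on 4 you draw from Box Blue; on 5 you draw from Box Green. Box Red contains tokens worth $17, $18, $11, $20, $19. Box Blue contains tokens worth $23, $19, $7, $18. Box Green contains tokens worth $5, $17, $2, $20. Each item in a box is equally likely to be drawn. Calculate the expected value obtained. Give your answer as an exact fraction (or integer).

63/4 dollars

E[X | Box Red] = (17 + 18 + 11 + 20 + 19)/5 = 17
E[X | Box Blue] = (23 + 19 + 7 + 18)/4 = 67/4
E[X | Box Green] = (5 + 17 + 2 + 20)/4 = 11
E[X] = (3/5)·17 + (1/5)·67/4 + (1/5)·11 = 63/4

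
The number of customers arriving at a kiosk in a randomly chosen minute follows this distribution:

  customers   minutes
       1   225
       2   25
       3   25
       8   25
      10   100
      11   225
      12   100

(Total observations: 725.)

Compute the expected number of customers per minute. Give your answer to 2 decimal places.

7.21

Total = 725, so P(customers=1) = 225/725, etc.
E[X] = (9/29)·1 + (1/29)·2 + (1/29)·3 + (1/29)·8 + (4/29)·10 + (9/29)·11 + (4/29)·12
     = 209/29 ≈ 7.21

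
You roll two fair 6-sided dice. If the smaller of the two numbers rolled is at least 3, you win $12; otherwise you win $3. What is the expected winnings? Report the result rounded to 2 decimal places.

E[payout] = (5/9)·3 + (4/9)·12 = 7
≈ $7.00

$7.00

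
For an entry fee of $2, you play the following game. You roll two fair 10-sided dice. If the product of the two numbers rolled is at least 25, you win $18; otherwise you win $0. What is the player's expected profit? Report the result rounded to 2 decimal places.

$6.64

E[payout] = (13/25)·0 + (12/25)·18 = 216/25
Expected profit = 216/25 − 2 = 166/25 ≈ $6.64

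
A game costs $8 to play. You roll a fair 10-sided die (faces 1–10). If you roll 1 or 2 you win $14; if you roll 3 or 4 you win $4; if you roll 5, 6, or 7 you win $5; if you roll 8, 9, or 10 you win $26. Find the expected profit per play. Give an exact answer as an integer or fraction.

49/10 dollars

E[payout] = (1/5)·4 + (3/10)·5 + (1/5)·14 + (3/10)·26 = 129/10
Expected profit = 129/10 − 8 = 49/10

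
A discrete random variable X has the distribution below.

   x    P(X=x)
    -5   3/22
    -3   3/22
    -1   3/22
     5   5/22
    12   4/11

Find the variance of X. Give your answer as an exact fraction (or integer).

5392/121

E[X] = (3/22)·(-5) + (3/22)·(-3) + (3/22)·(-1) + (5/22)·5 + (4/11)·12 = 47/11
E[X²] = (3/22)·25 + (3/22)·9 + (3/22)·1 + (5/22)·25 + (4/11)·144 = 691/11
Var(X) = 691/11 − (47/11)² = 5392/121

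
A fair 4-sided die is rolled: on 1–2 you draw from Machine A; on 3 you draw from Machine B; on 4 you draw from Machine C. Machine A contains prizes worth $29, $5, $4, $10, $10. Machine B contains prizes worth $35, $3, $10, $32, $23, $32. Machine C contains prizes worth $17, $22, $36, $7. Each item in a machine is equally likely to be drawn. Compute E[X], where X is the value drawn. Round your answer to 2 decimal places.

E[X | Machine A] = (29 + 5 + 4 + 10 + 10)/5 = 58/5
E[X | Machine B] = (35 + 3 + 10 + 32 + 23 + 32)/6 = 45/2
E[X | Machine C] = (17 + 22 + 36 + 7)/4 = 41/2
E[X] = (1/2)·58/5 + (1/4)·45/2 + (1/4)·41/2 = 331/20 ≈ 16.55

$16.55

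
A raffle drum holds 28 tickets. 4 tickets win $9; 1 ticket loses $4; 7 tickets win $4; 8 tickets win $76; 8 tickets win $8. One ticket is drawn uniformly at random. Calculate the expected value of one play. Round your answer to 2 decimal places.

$26.14

E[payout] = (4/28)·9 + (1/28)·(-4) + (7/28)·4 + (8/28)·76 + (8/28)·8 = 183/7
≈ $26.14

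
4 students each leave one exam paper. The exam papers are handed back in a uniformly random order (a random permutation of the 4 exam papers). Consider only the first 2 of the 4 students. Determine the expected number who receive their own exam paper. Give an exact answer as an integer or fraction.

Let Xᵢ = 1 if person i gets their own exam paper. For each i, P(Xᵢ=1) = 1/4.
By linearity of expectation, E[X₁+…+X_2] = 2·(1/4) = 1/2.

1/2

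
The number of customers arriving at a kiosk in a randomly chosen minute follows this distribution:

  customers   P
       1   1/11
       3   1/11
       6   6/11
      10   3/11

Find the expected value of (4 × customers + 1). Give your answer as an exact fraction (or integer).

291/11

E[4x+1] = (1/11)·5 + (1/11)·13 + (6/11)·25 + (3/11)·41
     = 291/11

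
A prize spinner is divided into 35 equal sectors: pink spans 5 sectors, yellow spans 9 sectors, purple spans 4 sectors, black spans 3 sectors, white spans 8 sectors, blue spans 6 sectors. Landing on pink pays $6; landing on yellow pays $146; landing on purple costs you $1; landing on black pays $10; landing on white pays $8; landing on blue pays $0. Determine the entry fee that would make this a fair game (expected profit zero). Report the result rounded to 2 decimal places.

$40.97

E[payout] = (5/35)·6 + (9/35)·146 + (4/35)·(-1) + (3/35)·10 + (8/35)·8 + (6/35)·0 = 1434/35
Fair fee = E[payout] = 1434/35 ≈ $40.97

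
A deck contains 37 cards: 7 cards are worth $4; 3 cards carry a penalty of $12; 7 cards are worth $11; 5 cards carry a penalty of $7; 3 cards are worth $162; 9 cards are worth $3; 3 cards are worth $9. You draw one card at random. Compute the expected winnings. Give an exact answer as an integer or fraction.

E[payout] = (7/37)·4 + (3/37)·(-12) + (7/37)·11 + (5/37)·(-7) + (3/37)·162 + (9/37)·3 + (3/37)·9 = 574/37

574/37 dollars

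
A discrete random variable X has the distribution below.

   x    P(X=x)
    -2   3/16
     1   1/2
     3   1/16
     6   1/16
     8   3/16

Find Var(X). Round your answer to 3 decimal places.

E[X] = (3/16)·(-2) + (1/2)·1 + (1/16)·3 + (1/16)·6 + (3/16)·8 = 35/16
E[X²] = (3/16)·4 + (1/2)·1 + (1/16)·9 + (1/16)·36 + (3/16)·64 = 257/16
Var(X) = 257/16 − (35/16)² = 2887/256 ≈ 11.277

11.277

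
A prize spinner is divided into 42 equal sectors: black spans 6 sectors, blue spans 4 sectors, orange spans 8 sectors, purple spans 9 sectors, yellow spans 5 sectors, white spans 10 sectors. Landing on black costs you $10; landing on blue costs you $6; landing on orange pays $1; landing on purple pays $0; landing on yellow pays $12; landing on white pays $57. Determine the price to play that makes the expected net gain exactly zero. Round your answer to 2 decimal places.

$13.19

E[payout] = (6/42)·(-10) + (4/42)·(-6) + (8/42)·1 + (9/42)·0 + (5/42)·12 + (10/42)·57 = 277/21
Fair fee = E[payout] = 277/21 ≈ $13.19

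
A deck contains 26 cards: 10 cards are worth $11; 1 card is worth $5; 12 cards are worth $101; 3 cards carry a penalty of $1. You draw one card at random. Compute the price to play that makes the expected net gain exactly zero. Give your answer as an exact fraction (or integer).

662/13 dollars

E[payout] = (10/26)·11 + (1/26)·5 + (12/26)·101 + (3/26)·(-1) = 662/13
Fair fee = E[payout] = 662/13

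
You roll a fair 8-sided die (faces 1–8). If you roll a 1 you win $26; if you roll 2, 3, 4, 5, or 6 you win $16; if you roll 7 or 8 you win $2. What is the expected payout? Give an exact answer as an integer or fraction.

E[payout] = (1/4)·2 + (5/8)·16 + (1/8)·26 = 55/4

55/4 dollars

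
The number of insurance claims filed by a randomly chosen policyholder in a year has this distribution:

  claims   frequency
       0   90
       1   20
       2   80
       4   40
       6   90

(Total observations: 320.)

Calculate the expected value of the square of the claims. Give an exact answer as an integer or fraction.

Total = 320, so P(claims=0) = 90/320, etc.
E[X²] = (9/32)·0 + (1/16)·1 + (1/4)·4 + (1/8)·16 + (9/32)·36
     = 211/16

211/16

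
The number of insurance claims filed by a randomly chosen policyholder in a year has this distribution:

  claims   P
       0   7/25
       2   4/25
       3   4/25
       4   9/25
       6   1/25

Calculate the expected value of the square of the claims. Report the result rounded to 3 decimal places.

9.280

E[X²] = (7/25)·0 + (4/25)·4 + (4/25)·9 + (9/25)·16 + (1/25)·36
     = 232/25 ≈ 9.280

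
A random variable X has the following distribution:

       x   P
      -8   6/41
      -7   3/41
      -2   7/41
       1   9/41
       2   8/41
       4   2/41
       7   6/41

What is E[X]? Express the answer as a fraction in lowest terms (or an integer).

-8/41

E[X] = (6/41)·(-8) + (3/41)·(-7) + (7/41)·(-2) + (9/41)·1 + (8/41)·2 + (2/41)·4 + (6/41)·7
     = -8/41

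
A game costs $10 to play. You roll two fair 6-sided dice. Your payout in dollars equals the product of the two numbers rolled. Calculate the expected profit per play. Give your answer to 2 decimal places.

$2.25

Distribution of the product of the two numbers rolled: 1 w.p. 1/36, 2 w.p. 1/18, 3 w.p. 1/18, 4 w.p. 1/12, 5 w.p. 1/18, 6 w.p. 1/9, …
E[payout] = (1/36)·1 + (1/18)·2 + (1/18)·3 + (1/12)·4 + (1/18)·5 + (1/9)·6 + (1/18)·8 + (1/36)·9 + (1/18)·10 + (1/9)·12 + (1/18)·15 + (1/36)·16 + (1/18)·18 + (1/18)·20 + (1/18)·24 + (1/36)·25 + (1/18)·30 + (1/36)·36 = 49/4
Expected profit = 49/4 − 10 = 9/4 ≈ $2.25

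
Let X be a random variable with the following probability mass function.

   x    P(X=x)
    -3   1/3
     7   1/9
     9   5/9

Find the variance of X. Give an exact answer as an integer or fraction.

E[X] = (1/3)·(-3) + (1/9)·7 + (5/9)·9 = 43/9
E[X²] = (1/3)·9 + (1/9)·49 + (5/9)·81 = 481/9
Var(X) = 481/9 − (43/9)² = 2480/81

2480/81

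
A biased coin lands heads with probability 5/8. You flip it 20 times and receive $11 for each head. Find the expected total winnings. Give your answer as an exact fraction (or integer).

275/2 dollars

E[#heads] = 20·5/8 = 25/2 (linearity over flips).
E[winnings] = 11·25/2 = 275/2.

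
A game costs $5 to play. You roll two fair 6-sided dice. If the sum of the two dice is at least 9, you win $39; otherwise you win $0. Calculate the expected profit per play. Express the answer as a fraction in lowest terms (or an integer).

35/6 dollars

E[payout] = (13/18)·0 + (5/18)·39 = 65/6
Expected profit = 65/6 − 5 = 35/6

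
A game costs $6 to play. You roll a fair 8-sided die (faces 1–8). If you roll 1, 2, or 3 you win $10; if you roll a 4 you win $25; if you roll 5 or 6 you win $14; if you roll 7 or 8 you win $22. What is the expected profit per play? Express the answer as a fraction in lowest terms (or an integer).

79/8 dollars

E[payout] = (3/8)·10 + (1/4)·14 + (1/4)·22 + (1/8)·25 = 127/8
Expected profit = 127/8 − 6 = 79/8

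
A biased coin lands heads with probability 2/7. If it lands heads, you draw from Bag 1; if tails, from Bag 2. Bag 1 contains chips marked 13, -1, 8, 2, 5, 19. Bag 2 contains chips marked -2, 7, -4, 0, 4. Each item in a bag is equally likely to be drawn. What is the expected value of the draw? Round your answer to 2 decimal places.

2.90

E[X | Bag 1] = (13 − 1 + 8 + 2 + 5 + 19)/6 = 23/3
E[X | Bag 2] = (-2 + 7 − 4 + 0 + 4)/5 = 1
E[X] = (2/7)·23/3 + (5/7)·1 = 61/21 ≈ 2.90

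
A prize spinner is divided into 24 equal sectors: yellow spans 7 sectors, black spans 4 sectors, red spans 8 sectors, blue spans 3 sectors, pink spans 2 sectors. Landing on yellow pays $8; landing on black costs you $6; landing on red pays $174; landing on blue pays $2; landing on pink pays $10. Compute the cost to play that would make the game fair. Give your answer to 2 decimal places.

E[payout] = (7/24)·8 + (4/24)·(-6) + (8/24)·174 + (3/24)·2 + (2/24)·10 = 725/12
Fair fee = E[payout] = 725/12 ≈ $60.42

$60.42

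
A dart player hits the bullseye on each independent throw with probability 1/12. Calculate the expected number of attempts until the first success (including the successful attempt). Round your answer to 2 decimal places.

For a geometric distribution, E[trials] = 1/p = 1/(1/12) = 12.
≈ 12.00

12.00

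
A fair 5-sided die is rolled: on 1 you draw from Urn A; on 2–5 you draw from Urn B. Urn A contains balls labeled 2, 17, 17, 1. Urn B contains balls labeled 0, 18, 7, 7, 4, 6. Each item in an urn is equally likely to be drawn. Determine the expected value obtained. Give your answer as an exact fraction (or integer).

E[X | Urn A] = (2 + 17 + 17 + 1)/4 = 37/4
E[X | Urn B] = (0 + 18 + 7 + 7 + 4 + 6)/6 = 7
E[X] = (1/5)·37/4 + (4/5)·7 = 149/20

149/20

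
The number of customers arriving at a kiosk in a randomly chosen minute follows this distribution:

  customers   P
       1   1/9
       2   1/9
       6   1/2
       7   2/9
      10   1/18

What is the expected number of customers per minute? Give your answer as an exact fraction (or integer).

49/9

E[X] = (1/9)·1 + (1/9)·2 + (1/2)·6 + (2/9)·7 + (1/18)·10
     = 49/9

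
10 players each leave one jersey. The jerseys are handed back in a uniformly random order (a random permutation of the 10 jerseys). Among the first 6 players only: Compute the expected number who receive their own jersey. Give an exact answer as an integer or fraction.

3/5

Let Xᵢ = 1 if person i gets their own jersey. For each i, P(Xᵢ=1) = 1/10.
By linearity of expectation, E[X₁+…+X_6] = 6·(1/10) = 3/5.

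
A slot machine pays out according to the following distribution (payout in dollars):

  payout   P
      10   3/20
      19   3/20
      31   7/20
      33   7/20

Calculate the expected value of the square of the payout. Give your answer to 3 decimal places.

E[X²] = (3/20)·100 + (3/20)·361 + (7/20)·961 + (7/20)·1089
     = 15733/20 ≈ 786.650

786.650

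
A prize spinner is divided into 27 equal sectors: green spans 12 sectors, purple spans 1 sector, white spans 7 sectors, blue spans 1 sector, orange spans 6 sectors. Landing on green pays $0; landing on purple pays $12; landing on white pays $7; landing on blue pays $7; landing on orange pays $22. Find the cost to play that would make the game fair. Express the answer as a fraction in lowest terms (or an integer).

200/27 dollars

E[payout] = (12/27)·0 + (1/27)·12 + (7/27)·7 + (1/27)·7 + (6/27)·22 = 200/27
Fair fee = E[payout] = 200/27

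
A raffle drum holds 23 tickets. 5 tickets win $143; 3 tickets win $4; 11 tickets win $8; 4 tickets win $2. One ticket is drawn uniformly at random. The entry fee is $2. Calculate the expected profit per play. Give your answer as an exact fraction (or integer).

777/23 dollars

E[payout] = (5/23)·143 + (3/23)·4 + (11/23)·8 + (4/23)·2 = 823/23
Expected profit = 823/23 − 2 = 777/23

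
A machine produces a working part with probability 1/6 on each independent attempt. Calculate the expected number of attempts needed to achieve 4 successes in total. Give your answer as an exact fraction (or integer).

By linearity (sum of 4 independent geometric waits), E[trials] = 4/p = 4/(1/6) = 24.

24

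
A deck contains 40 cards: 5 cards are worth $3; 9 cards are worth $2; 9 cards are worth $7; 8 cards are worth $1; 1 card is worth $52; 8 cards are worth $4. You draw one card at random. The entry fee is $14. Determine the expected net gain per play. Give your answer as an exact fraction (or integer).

E[payout] = (5/40)·3 + (9/40)·2 + (9/40)·7 + (8/40)·1 + (1/40)·52 + (8/40)·4 = 47/10
Expected profit = 47/10 − 14 = -93/10

-93/10 dollars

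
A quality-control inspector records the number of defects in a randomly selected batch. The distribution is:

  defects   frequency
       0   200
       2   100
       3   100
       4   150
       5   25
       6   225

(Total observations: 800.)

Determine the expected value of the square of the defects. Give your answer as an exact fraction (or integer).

Total = 800, so P(defects=0) = 200/800, etc.
E[X²] = (1/4)·0 + (1/8)·4 + (1/8)·9 + (3/16)·16 + (1/32)·25 + (9/32)·36
     = 497/32

497/32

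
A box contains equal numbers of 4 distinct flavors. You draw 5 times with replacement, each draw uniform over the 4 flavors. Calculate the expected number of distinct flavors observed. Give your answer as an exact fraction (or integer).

Let Xⱼ=1 if type j appears at least once. P(Xⱼ=1) = 1 − ((4−1)/4)^5 = 781/1024.
E[#distinct] = 4·781/1024 = 781/256.

781/256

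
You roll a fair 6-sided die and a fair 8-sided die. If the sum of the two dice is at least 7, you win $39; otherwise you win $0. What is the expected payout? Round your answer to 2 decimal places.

$26.81

E[payout] = (5/16)·0 + (11/16)·39 = 429/16
≈ $26.81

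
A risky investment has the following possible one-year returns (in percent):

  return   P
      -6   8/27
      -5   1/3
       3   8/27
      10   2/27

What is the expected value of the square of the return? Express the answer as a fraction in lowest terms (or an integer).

785/27

E[X²] = (8/27)·36 + (1/3)·25 + (8/27)·9 + (2/27)·100
     = 785/27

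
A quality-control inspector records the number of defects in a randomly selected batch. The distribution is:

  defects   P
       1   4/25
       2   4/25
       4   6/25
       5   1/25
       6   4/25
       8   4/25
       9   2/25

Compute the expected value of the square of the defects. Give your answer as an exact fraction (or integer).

E[X²] = (4/25)·1 + (4/25)·4 + (6/25)·16 + (1/25)·25 + (4/25)·36 + (4/25)·64 + (2/25)·81
     = 703/25

703/25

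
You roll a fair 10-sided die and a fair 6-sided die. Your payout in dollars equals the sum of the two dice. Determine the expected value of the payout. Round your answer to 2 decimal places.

$9.00

Distribution of the sum of the two dice: 2 w.p. 1/60, 3 w.p. 1/30, 4 w.p. 1/20, 5 w.p. 1/15, 6 w.p. 1/12, 7 w.p. 1/10, …
E[payout] = (1/60)·2 + (1/30)·3 + (1/20)·4 + (1/15)·5 + (1/12)·6 + (1/10)·7 + (1/10)·8 + (1/10)·9 + (1/10)·10 + (1/10)·11 + (1/12)·12 + (1/15)·13 + (1/20)·14 + (1/30)·15 + (1/60)·16 = 9
≈ $9.00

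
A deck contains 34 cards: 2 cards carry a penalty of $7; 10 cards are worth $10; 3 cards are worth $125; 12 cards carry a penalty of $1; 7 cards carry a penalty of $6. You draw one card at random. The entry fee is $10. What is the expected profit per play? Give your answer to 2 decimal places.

$1.97

E[payout] = (2/34)·(-7) + (10/34)·10 + (3/34)·125 + (12/34)·(-1) + (7/34)·(-6) = 407/34
Expected profit = 407/34 − 10 = 67/34 ≈ $1.97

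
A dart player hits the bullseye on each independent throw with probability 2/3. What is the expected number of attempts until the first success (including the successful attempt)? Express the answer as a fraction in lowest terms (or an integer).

For a geometric distribution, E[trials] = 1/p = 1/(2/3) = 3/2.

3/2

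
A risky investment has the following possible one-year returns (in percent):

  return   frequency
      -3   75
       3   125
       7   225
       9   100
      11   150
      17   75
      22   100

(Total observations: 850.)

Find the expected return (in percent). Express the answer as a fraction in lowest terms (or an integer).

155/17

Total = 850, so P(return=-3) = 75/850, etc.
E[X] = (3/34)·(-3) + (5/34)·3 + (9/34)·7 + (2/17)·9 + (3/17)·11 + (3/34)·17 + (2/17)·22
     = 155/17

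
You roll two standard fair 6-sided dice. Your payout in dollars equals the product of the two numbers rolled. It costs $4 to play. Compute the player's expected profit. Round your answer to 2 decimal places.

$8.25

Distribution of the product of the two numbers rolled: 1 w.p. 1/36, 2 w.p. 1/18, 3 w.p. 1/18, 4 w.p. 1/12, 5 w.p. 1/18, 6 w.p. 1/9, …
E[payout] = (1/36)·1 + (1/18)·2 + (1/18)·3 + (1/12)·4 + (1/18)·5 + (1/9)·6 + (1/18)·8 + (1/36)·9 + (1/18)·10 + (1/9)·12 + (1/18)·15 + (1/36)·16 + (1/18)·18 + (1/18)·20 + (1/18)·24 + (1/36)·25 + (1/18)·30 + (1/36)·36 = 49/4
Expected profit = 49/4 − 4 = 33/4 ≈ $8.25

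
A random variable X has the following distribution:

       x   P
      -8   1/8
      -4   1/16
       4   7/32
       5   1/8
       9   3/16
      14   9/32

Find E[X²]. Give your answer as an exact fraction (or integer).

E[X²] = (1/8)·64 + (1/16)·16 + (7/32)·16 + (1/8)·25 + (3/16)·81 + (9/32)·196
     = 1375/16

1375/16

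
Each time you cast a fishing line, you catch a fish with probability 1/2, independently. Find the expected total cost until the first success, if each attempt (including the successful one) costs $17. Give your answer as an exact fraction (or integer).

E[#attempts] = 1/p = 2; E[cost] = 17·2 = 34.

$34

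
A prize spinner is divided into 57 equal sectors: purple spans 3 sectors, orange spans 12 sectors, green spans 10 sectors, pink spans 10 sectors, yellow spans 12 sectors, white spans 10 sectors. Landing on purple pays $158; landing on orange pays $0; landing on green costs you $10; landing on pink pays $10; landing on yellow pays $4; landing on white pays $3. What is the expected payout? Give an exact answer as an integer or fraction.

E[payout] = (3/57)·158 + (12/57)·0 + (10/57)·(-10) + (10/57)·10 + (12/57)·4 + (10/57)·3 = 184/19

184/19 dollars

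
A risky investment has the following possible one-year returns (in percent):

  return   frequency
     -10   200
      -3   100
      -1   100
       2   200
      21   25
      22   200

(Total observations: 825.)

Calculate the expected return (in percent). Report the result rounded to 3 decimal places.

Total = 825, so P(return=-10) = 200/825, etc.
E[X] = (8/33)·(-10) + (4/33)·(-3) + (4/33)·(-1) + (8/33)·2 + (1/33)·21 + (8/33)·22
     = 39/11 ≈ 3.545

3.545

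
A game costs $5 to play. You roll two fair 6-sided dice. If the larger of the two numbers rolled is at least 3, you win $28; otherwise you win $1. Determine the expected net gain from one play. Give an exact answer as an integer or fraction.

$20

E[payout] = (1/9)·1 + (8/9)·28 = 25
Expected profit = 25 − 5 = 20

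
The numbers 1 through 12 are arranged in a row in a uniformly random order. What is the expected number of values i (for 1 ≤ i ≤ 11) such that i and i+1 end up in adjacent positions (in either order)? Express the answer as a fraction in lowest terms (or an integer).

11/6

For each i ∈ {1,…,11}, let Xᵢ = 1 if i and i+1 are adjacent. P(Xᵢ=1) = 2·(12−1)!/12! = 2/12.
By linearity, E[ΣXᵢ] = (11)·(2/12) = 11/6.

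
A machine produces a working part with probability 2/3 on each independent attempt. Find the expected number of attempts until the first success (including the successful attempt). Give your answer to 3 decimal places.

1.500

For a geometric distribution, E[trials] = 1/p = 1/(2/3) = 3/2.
≈ 1.500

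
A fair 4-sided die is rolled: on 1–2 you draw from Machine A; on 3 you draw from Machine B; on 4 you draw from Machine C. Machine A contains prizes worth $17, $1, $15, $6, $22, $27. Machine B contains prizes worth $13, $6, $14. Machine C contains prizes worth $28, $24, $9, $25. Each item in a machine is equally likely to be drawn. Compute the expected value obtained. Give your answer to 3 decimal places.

$15.458

E[X | Machine A] = (17 + 1 + 15 + 6 + 22 + 27)/6 = 44/3
E[X | Machine B] = (13 + 6 + 14)/3 = 11
E[X | Machine C] = (28 + 24 + 9 + 25)/4 = 43/2
E[X] = (1/2)·44/3 + (1/4)·11 + (1/4)·43/2 = 371/24 ≈ 15.458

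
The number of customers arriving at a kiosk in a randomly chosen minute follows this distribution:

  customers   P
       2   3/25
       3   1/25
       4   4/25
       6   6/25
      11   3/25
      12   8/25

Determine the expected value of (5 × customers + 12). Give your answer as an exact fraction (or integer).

E[5x+12] = (3/25)·22 + (1/25)·27 + (4/25)·32 + (6/25)·42 + (3/25)·67 + (8/25)·72
     = 50

50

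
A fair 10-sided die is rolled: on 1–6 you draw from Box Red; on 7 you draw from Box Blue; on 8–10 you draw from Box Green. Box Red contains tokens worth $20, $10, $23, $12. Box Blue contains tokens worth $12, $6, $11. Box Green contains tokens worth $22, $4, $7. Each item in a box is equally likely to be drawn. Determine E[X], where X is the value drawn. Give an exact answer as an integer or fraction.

E[X | Box Red] = (20 + 10 + 23 + 12)/4 = 65/4
E[X | Box Blue] = (12 + 6 + 11)/3 = 29/3
E[X | Box Green] = (22 + 4 + 7)/3 = 11
E[X] = (3/5)·65/4 + (1/10)·29/3 + (3/10)·11 = 841/60

841/60 dollars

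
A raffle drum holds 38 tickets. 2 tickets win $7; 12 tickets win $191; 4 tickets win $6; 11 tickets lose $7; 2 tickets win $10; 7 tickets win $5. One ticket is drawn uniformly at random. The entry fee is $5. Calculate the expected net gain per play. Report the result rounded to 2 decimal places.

E[payout] = (2/38)·7 + (12/38)·191 + (4/38)·6 + (11/38)·(-7) + (2/38)·10 + (7/38)·5 = 1154/19
Expected profit = 1154/19 − 5 = 1059/19 ≈ $55.74

$55.74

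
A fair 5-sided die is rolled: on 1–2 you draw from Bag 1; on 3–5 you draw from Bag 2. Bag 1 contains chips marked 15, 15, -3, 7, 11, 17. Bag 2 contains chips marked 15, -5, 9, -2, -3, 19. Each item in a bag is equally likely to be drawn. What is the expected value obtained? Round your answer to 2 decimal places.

7.43

E[X | Bag 1] = (15 + 15 − 3 + 7 + 11 + 17)/6 = 31/3
E[X | Bag 2] = (15 − 5 + 9 − 2 − 3 + 19)/6 = 11/2
E[X] = (2/5)·31/3 + (3/5)·11/2 = 223/30 ≈ 7.43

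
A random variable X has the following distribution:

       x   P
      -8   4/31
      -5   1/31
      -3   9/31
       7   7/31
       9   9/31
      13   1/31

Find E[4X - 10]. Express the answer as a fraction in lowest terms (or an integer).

E[4x-10] = (4/31)·(-42) + (1/31)·(-30) + (9/31)·(-22) + (7/31)·18 + (9/31)·26 + (1/31)·42
     = 6/31

6/31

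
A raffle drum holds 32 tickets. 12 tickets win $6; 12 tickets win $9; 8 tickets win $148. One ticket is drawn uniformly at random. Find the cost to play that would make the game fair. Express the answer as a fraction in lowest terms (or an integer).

341/8 dollars

E[payout] = (12/32)·6 + (12/32)·9 + (8/32)·148 = 341/8
Fair fee = E[payout] = 341/8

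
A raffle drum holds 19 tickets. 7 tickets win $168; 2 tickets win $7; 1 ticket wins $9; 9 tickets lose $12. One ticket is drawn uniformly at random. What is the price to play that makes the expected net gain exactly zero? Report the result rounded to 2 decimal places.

E[payout] = (7/19)·168 + (2/19)·7 + (1/19)·9 + (9/19)·(-12) = 1091/19
Fair fee = E[payout] = 1091/19 ≈ $57.42

$57.42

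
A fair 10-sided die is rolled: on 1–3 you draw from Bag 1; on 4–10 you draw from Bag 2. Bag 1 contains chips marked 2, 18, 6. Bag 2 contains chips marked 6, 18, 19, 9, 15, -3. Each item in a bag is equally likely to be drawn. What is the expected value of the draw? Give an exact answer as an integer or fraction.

151/15

E[X | Bag 1] = (2 + 18 + 6)/3 = 26/3
E[X | Bag 2] = (6 + 18 + 19 + 9 + 15 − 3)/6 = 32/3
E[X] = (3/10)·26/3 + (7/10)·32/3 = 151/15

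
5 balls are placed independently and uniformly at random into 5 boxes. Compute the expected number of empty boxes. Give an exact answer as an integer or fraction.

Let Xⱼ=1 if box j is empty. P(Xⱼ=1) = ((5-1)/5)^5 = 1024/3125.
By linearity, E[#empty] = 5·1024/3125 = 1024/625.

1024/625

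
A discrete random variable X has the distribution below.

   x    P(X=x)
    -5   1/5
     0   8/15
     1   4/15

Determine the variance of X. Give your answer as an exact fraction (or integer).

1064/225

E[X] = (1/5)·(-5) + (8/15)·0 + (4/15)·1 = -11/15
E[X²] = (1/5)·25 + (8/15)·0 + (4/15)·1 = 79/15
Var(X) = 79/15 − (-11/15)² = 1064/225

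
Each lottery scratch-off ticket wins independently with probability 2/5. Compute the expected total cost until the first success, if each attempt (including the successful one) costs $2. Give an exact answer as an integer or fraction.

E[#attempts] = 1/p = 5/2; E[cost] = 2·5/2 = 5.

$5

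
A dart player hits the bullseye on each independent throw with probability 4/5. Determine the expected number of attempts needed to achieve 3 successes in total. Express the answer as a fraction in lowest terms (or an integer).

15/4

By linearity (sum of 3 independent geometric waits), E[trials] = 3/p = 3/(4/5) = 15/4.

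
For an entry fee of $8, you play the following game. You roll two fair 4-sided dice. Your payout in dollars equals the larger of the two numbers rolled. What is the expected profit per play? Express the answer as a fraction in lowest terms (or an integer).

-39/8 dollars

Distribution of the larger of the two numbers rolled: 1 w.p. 1/16, 2 w.p. 3/16, 3 w.p. 5/16, 4 w.p. 7/16
E[payout] = (1/16)·1 + (3/16)·2 + (5/16)·3 + (7/16)·4 = 25/8
Expected profit = 25/8 − 8 = -39/8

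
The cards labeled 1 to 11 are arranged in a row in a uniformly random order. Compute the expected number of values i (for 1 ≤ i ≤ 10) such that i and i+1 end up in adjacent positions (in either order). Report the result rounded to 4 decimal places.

1.8182

For each i ∈ {1,…,10}, let Xᵢ = 1 if i and i+1 are adjacent. P(Xᵢ=1) = 2·(11−1)!/11! = 2/11.
By linearity, E[ΣXᵢ] = (10)·(2/11) = 20/11.
≈ 1.8182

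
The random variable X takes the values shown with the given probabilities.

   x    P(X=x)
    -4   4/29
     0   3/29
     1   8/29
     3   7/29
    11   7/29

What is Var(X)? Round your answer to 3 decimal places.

24.231

E[X] = (4/29)·(-4) + (3/29)·0 + (8/29)·1 + (7/29)·3 + (7/29)·11 = 90/29
E[X²] = (4/29)·16 + (3/29)·0 + (8/29)·1 + (7/29)·9 + (7/29)·121 = 982/29
Var(X) = 982/29 − (90/29)² = 20378/841 ≈ 24.231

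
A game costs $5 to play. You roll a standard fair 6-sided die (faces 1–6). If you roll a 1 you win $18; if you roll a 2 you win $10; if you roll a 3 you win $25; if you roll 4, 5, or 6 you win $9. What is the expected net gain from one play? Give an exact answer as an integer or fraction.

25/3 dollars

E[payout] = (1/2)·9 + (1/6)·10 + (1/6)·18 + (1/6)·25 = 40/3
Expected profit = 40/3 − 5 = 25/3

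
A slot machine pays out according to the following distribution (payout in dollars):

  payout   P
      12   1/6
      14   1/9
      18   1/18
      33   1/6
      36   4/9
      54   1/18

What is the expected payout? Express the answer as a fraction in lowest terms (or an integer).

523/18 dollars

E[X] = (1/6)·12 + (1/9)·14 + (1/18)·18 + (1/6)·33 + (4/9)·36 + (1/18)·54
     = 523/18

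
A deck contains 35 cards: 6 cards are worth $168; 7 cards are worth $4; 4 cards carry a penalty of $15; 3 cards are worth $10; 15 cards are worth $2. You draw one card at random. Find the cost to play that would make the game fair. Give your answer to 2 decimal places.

E[payout] = (6/35)·168 + (7/35)·4 + (4/35)·(-15) + (3/35)·10 + (15/35)·2 = 148/5
Fair fee = E[payout] = 148/5 ≈ $29.60

$29.60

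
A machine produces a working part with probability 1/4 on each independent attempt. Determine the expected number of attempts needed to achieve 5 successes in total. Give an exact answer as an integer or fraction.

20

By linearity (sum of 5 independent geometric waits), E[trials] = 5/p = 5/(1/4) = 20.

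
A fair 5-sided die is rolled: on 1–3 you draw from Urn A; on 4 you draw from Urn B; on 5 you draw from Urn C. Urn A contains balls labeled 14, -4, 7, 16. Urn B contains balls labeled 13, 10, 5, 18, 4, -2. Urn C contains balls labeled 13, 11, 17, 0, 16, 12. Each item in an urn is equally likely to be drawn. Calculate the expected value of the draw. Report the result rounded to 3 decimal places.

8.850

E[X | Urn A] = (14 − 4 + 7 + 16)/4 = 33/4
E[X | Urn B] = (13 + 10 + 5 + 18 + 4 − 2)/6 = 8
E[X | Urn C] = (13 + 11 + 17 + 0 + 16 + 12)/6 = 23/2
E[X] = (3/5)·33/4 + (1/5)·8 + (1/5)·23/2 = 177/20 ≈ 8.850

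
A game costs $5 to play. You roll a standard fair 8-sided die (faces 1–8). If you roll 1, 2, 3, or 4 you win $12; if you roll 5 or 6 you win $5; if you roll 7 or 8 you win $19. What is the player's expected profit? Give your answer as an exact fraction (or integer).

$7

E[payout] = (1/4)·5 + (1/2)·12 + (1/4)·19 = 12
Expected profit = 12 − 5 = 7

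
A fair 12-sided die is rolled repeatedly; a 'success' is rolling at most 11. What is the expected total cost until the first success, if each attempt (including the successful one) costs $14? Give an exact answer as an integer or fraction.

168/11 dollars

E[#attempts] = 1/p = 12/11; E[cost] = 14·12/11 = 168/11.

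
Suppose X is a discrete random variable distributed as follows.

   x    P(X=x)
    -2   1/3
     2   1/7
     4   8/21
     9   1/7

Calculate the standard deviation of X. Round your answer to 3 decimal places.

3.698

E[X] = 17/7, E[X²] = 137/7
Var(X) = E[X²] − (E[X])² = 137/7 − 289/49 = 670/49
SD(X) = √(670/49) ≈ 3.698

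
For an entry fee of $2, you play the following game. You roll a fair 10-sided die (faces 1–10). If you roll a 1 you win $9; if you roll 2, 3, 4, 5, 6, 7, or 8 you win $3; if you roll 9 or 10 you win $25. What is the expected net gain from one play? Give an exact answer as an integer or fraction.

E[payout] = (7/10)·3 + (1/10)·9 + (1/5)·25 = 8
Expected profit = 8 − 2 = 6

$6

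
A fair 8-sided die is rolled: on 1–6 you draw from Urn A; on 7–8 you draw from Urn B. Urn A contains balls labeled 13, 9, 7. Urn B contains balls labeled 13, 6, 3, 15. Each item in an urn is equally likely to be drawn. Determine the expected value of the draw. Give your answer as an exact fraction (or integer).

E[X | Urn A] = (13 + 9 + 7)/3 = 29/3
E[X | Urn B] = (13 + 6 + 3 + 15)/4 = 37/4
E[X] = (3/4)·29/3 + (1/4)·37/4 = 153/16

153/16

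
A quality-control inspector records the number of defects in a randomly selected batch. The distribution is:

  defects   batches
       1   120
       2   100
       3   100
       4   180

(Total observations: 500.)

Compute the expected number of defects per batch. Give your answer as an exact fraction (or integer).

Total = 500, so P(defects=1) = 120/500, etc.
E[X] = (6/25)·1 + (1/5)·2 + (1/5)·3 + (9/25)·4
     = 67/25

67/25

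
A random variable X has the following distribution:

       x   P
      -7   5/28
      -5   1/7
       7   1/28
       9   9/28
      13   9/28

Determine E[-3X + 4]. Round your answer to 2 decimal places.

-12.07

E[-3x+4] = (5/28)·25 + (1/7)·19 + (1/28)·(-17) + (9/28)·(-23) + (9/28)·(-35)
     = -169/14 ≈ -12.07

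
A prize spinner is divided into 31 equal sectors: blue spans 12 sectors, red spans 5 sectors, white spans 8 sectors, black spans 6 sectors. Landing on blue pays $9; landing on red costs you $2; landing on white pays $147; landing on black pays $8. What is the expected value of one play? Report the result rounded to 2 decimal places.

$42.65

E[payout] = (12/31)·9 + (5/31)·(-2) + (8/31)·147 + (6/31)·8 = 1322/31
≈ $42.65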